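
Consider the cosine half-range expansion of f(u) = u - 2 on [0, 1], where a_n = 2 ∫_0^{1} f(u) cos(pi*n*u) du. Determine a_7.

a_7 = 2 ∫_0^{1} (u - 2) cos(7*pi*u) du.
Integrating by parts (boundary term plus one more integral), an antiderivative of (u - 2) cos(7*pi*u) is u*sin(7*pi*u)/(7*pi) - 2*sin(7*pi*u)/(7*pi) + cos(7*pi*u)/(49*pi**2); evaluating from 0 to 1: ∫_{0}^{1} (u - 2) cos(7*pi*u) du = (-1/(49*pi**2)) - (1/(49*pi**2)) = -2/(49*pi**2).
Hence a_7 = 2·(-2/(49*pi**2)) = -4/(49*pi**2).

-4/(49*pi**2)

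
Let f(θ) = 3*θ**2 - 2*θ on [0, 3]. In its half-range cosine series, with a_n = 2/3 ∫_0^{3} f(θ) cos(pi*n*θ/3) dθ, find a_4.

a_4 = 2/3 ∫_0^{3} (3*θ**2 - 2*θ) cos(4*pi*θ/3) dθ.
Integrating by parts twice (tabular method), an antiderivative of (3*θ**2 - 2*θ) cos(4*pi*θ/3) is 9*θ**2*sin(4*pi*θ/3)/(4*pi) - 3*θ*sin(4*pi*θ/3)/(2*pi) + 27*θ*cos(4*pi*θ/3)/(8*pi**2) - 81*sin(4*pi*θ/3)/(32*pi**3) - 9*cos(4*pi*θ/3)/(8*pi**2); evaluating from 0 to 3: ∫_{0}^{3} (3*θ**2 - 2*θ) cos(4*pi*θ/3) dθ = (9/pi**2) - (-9/(8*pi**2)) = 81/(8*pi**2).
Hence a_4 = (2/3)·(81/(8*pi**2)) = 27/(4*pi**2).

27/(4*pi**2)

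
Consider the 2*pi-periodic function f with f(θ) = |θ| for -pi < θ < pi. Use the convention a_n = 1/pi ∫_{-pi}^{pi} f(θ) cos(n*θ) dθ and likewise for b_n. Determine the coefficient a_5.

-4/(25*pi)

a_5 = 1/pi ∫_{-pi}^{pi} f(θ) cos(5*θ) dθ.
f is even and cos(5*θ) is even, so the integrand is even and a_5 = 2/pi ∫_0^{pi} f(θ) cos(5*θ) dθ.
Integrating by parts (boundary term plus one more integral), an antiderivative of (θ) cos(5*θ) is θ*sin(5*θ)/5 + cos(5*θ)/25; evaluating from 0 to pi: ∫_{0}^{pi} (θ) cos(5*θ) dθ = (-1/25) - (1/25) = -2/25.
Hence a_5 = (2/pi)·(-2/25) = -4/(25*pi).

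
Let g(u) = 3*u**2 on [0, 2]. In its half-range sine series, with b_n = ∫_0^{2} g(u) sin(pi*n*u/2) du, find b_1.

b_1 = ∫_0^{2} (3*u**2) sin(pi*u/2) du.
Integrating by parts twice (tabular method), an antiderivative of (3*u**2) sin(pi*u/2) is -6*u**2*cos(pi*u/2)/pi + 24*u*sin(pi*u/2)/pi**2 + 48*cos(pi*u/2)/pi**3; evaluating from 0 to 2: ∫_{0}^{2} (3*u**2) sin(pi*u/2) du = (-48/pi**3 + 24/pi) - (48/pi**3) = -96/pi**3 + 24/pi.
Hence b_1 = -96/pi**3 + 24/pi.

-96/pi**3 + 24/pi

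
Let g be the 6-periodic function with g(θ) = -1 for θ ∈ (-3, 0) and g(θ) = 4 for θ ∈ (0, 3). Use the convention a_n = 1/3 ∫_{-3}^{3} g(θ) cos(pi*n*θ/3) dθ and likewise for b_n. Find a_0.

a_0 = 1/3 ∫_{-3}^{3} g(θ) dθ = 1/3 · (9) = 3.

3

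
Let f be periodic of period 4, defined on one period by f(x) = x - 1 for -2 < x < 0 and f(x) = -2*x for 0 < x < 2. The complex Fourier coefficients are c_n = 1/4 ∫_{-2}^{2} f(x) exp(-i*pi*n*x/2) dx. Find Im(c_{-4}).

1/(4*pi)

Since f is real-valued, Im(c_{-4}) = -1/4 ∫_{-2}^{2} f(x) sin(-2*pi*x) dx = b_{4}/2.
Split the integral at the breakpoints.
Integrating by parts (boundary term plus one more integral), an antiderivative of (x - 1) sin(-2*pi*x) is x*cos(2*pi*x)/(2*pi) - sin(2*pi*x)/(4*pi**2) - cos(2*pi*x)/(2*pi); evaluating from -2 to 0: ∫_{-2}^{0} (x - 1) sin(-2*pi*x) dx = (-1/(2*pi)) - (-3/(2*pi)) = 1/pi.
Integrating by parts (boundary term plus one more integral), an antiderivative of (-2*x) sin(-2*pi*x) is -x*cos(2*pi*x)/pi + sin(2*pi*x)/(2*pi**2); evaluating from 0 to 2: ∫_{0}^{2} (-2*x) sin(-2*pi*x) dx = (-2/pi) - (0) = -2/pi.
So ∫_{-2}^{2} f(x) sin(-2*pi*x) dx = -1/pi.
Hence Im(c_{-4}) = (-1/4)·(-1/pi) = 1/(4*pi).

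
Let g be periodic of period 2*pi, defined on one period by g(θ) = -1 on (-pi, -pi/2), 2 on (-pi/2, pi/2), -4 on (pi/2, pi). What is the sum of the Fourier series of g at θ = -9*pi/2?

1/2

θ = -9*pi/2 differs from θ = -pi/2 by -2 full period(s), and the series is 2*pi-periodic.
At θ = -pi/2 the one-sided limits are g(-pi/2^-) = -1 and g(-pi/2^+) = 2.
By Dirichlet's theorem the series converges to their average, [(-1) + (2)]/2 = 1/2.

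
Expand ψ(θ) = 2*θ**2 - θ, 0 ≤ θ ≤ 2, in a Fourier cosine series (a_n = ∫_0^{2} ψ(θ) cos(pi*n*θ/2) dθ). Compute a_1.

a_1 = ∫_0^{2} (2*θ**2 - θ) cos(pi*θ/2) dθ.
Integrating by parts twice (tabular method), an antiderivative of (2*θ**2 - θ) cos(pi*θ/2) is 4*θ**2*sin(pi*θ/2)/pi - 2*θ*sin(pi*θ/2)/pi + 16*θ*cos(pi*θ/2)/pi**2 - 32*sin(pi*θ/2)/pi**3 - 4*cos(pi*θ/2)/pi**2; evaluating from 0 to 2: ∫_{0}^{2} (2*θ**2 - θ) cos(pi*θ/2) dθ = (-28/pi**2) - (-4/pi**2) = -24/pi**2.
Hence a_1 = -24/pi**2.

-24/pi**2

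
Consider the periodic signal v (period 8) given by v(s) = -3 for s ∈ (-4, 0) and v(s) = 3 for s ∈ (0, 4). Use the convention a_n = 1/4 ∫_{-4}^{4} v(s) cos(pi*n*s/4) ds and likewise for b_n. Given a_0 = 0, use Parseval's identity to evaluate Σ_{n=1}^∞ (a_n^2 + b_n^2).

Parseval: a_0^2/2 + Σ_{n≥1} (a_n^2+b_n^2) = 1/4 ∫_{-4}^{4} v(s)^2 ds = 18.
Subtract a_0^2/2 = 0: Σ (a_n^2+b_n^2) = 18.

18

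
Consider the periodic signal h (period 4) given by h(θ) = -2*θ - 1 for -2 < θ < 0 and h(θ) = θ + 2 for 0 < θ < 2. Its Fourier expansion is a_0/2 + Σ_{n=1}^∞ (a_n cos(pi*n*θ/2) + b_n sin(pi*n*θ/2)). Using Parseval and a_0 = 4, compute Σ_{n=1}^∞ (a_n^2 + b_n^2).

Parseval: a_0^2/2 + Σ_{n≥1} (a_n^2+b_n^2) = 1/2 ∫_{-2}^{2} h(θ)^2 dθ = 35/3.
Subtract a_0^2/2 = 8: Σ (a_n^2+b_n^2) = 11/3.

11/3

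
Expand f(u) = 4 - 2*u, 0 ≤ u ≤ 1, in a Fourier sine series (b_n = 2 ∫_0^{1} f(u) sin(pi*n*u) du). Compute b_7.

12/(7*pi)

b_7 = 2 ∫_0^{1} (4 - 2*u) sin(7*pi*u) du.
Integrating by parts (boundary term plus one more integral), an antiderivative of (4 - 2*u) sin(7*pi*u) is 2*u*cos(7*pi*u)/(7*pi) - 2*sin(7*pi*u)/(49*pi**2) - 4*cos(7*pi*u)/(7*pi); evaluating from 0 to 1: ∫_{0}^{1} (4 - 2*u) sin(7*pi*u) du = (2/(7*pi)) - (-4/(7*pi)) = 6/(7*pi).
Hence b_7 = 2·(6/(7*pi)) = 12/(7*pi).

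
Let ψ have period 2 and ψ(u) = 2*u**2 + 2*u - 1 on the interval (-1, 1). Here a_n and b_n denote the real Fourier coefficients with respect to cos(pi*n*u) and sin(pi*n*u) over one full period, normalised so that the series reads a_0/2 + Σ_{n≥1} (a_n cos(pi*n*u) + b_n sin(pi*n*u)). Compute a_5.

a_5 = ∫_{-1}^{1} ψ(u) cos(5*pi*u) du.
Integrating by parts twice (tabular method), an antiderivative of (2*u**2 + 2*u - 1) cos(5*pi*u) is 2*u**2*sin(5*pi*u)/(5*pi) + 2*u*sin(5*pi*u)/(5*pi) + 4*u*cos(5*pi*u)/(25*pi**2) - sin(5*pi*u)/(5*pi) - 4*sin(5*pi*u)/(125*pi**3) + 2*cos(5*pi*u)/(25*pi**2); evaluating from -1 to 1: ∫_{-1}^{1} (2*u**2 + 2*u - 1) cos(5*pi*u) du = (-6/(25*pi**2)) - (2/(25*pi**2)) = -8/(25*pi**2).
Hence a_5 = -8/(25*pi**2).

-8/(25*pi**2)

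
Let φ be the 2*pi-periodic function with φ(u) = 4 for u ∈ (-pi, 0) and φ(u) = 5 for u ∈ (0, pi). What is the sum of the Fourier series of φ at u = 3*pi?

9/2

u = 3*pi differs from u = -pi by 2 full period(s), and the series is 2*pi-periodic.
At u = -pi the one-sided limits are φ(-pi^-) = 5 and φ(-pi^+) = 4.
By Dirichlet's theorem the series converges to their average, [(5) + (4)]/2 = 9/2.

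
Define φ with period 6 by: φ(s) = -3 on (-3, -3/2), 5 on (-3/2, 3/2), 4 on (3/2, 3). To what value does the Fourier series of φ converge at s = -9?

s = -9 differs from s = -3 by -1 full period(s), and the series is 6-periodic.
At s = -3 the one-sided limits are φ(-3^-) = 4 and φ(-3^+) = -3.
By Dirichlet's theorem the series converges to their average, [(4) + (-3)]/2 = 1/2.

1/2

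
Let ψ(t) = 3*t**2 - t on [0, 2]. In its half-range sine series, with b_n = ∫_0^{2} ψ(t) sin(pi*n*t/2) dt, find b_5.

-96/(125*pi**3) + 4/pi

b_5 = ∫_0^{2} (3*t**2 - t) sin(5*pi*t/2) dt.
Integrating by parts twice (tabular method), an antiderivative of (3*t**2 - t) sin(5*pi*t/2) is -6*t**2*cos(5*pi*t/2)/(5*pi) + 24*t*sin(5*pi*t/2)/(25*pi**2) + 2*t*cos(5*pi*t/2)/(5*pi) - 4*sin(5*pi*t/2)/(25*pi**2) + 48*cos(5*pi*t/2)/(125*pi**3); evaluating from 0 to 2: ∫_{0}^{2} (3*t**2 - t) sin(5*pi*t/2) dt = (-48/(125*pi**3) + 4/pi) - (48/(125*pi**3)) = -96/(125*pi**3) + 4/pi.
Hence b_5 = -96/(125*pi**3) + 4/pi.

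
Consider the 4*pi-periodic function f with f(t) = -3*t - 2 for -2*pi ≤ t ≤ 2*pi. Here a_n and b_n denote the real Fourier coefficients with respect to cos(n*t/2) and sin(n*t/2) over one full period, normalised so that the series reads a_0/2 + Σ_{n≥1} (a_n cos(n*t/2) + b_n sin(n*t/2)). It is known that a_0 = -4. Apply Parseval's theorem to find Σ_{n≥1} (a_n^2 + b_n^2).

Parseval: a_0^2/2 + Σ_{n≥1} (a_n^2+b_n^2) = (1/(2*pi)) ∫_{-2*pi}^{2*pi} f(t)^2 dt = 8 + 24*pi**2.
Subtract a_0^2/2 = 8: Σ (a_n^2+b_n^2) = 24*pi**2.

24*pi**2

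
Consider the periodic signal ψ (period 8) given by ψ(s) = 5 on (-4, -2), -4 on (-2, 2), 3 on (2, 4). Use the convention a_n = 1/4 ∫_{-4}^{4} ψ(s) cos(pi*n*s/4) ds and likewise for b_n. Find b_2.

2/pi

b_2 = 1/4 ∫_{-4}^{4} ψ(s) sin(pi*s/2) ds.
Split the integral at the breakpoints.
Directly, an antiderivative of (5) sin(pi*s/2) is -10*cos(pi*s/2)/pi; evaluating from -4 to -2: ∫_{-4}^{-2} (5) sin(pi*s/2) ds = (10/pi) - (-10/pi) = 20/pi.
Directly, an antiderivative of (-4) sin(pi*s/2) is 8*cos(pi*s/2)/pi; evaluating from -2 to 2: ∫_{-2}^{2} (-4) sin(pi*s/2) ds = (-8/pi) - (-8/pi) = 0.
Directly, an antiderivative of (3) sin(pi*s/2) is -6*cos(pi*s/2)/pi; evaluating from 2 to 4: ∫_{2}^{4} (3) sin(pi*s/2) ds = (-6/pi) - (6/pi) = -12/pi.
Summing the pieces and multiplying by (1/4) gives b_2 = 2/pi.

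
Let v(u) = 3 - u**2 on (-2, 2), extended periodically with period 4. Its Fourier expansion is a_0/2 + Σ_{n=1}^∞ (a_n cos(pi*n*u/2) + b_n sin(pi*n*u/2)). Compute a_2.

-4/pi**2

a_2 = 1/2 ∫_{-2}^{2} v(u) cos(pi*u) du.
v is even and cos(pi*u) is even, so the integrand is even and a_2 = ∫_0^{2} v(u) cos(pi*u) du.
Integrating by parts twice (tabular method), an antiderivative of (3 - u**2) cos(pi*u) is -u**2*sin(pi*u)/pi - 2*u*cos(pi*u)/pi**2 + 2*sin(pi*u)/pi**3 + 3*sin(pi*u)/pi; evaluating from 0 to 2: ∫_{0}^{2} (3 - u**2) cos(pi*u) du = (-4/pi**2) - (0) = -4/pi**2.
Hence a_2 = -4/pi**2.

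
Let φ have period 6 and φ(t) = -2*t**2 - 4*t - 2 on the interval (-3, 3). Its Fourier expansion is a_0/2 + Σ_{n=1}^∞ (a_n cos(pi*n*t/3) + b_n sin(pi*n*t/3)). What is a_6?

a_6 = 1/3 ∫_{-3}^{3} φ(t) cos(2*pi*t) dt.
Integrating by parts twice (tabular method), an antiderivative of (-2*t**2 - 4*t - 2) cos(2*pi*t) is -t**2*sin(2*pi*t)/pi - 2*t*sin(2*pi*t)/pi - t*cos(2*pi*t)/pi**2 - sin(2*pi*t)/pi + sin(2*pi*t)/(2*pi**3) - cos(2*pi*t)/pi**2; evaluating from -3 to 3: ∫_{-3}^{3} (-2*t**2 - 4*t - 2) cos(2*pi*t) dt = (-4/pi**2) - (2/pi**2) = -6/pi**2.
Hence a_6 = (1/3)·(-6/pi**2) = -2/pi**2.

-2/pi**2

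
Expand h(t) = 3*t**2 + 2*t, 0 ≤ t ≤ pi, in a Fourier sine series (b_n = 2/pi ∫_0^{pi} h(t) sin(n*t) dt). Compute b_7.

2*(-12 + 98*pi + 147*pi**2)/(343*pi)

b_7 = 2/pi ∫_0^{pi} (3*t**2 + 2*t) sin(7*t) dt.
Integrating by parts twice (tabular method), an antiderivative of (3*t**2 + 2*t) sin(7*t) is -3*t**2*cos(7*t)/7 + 6*t*sin(7*t)/49 - 2*t*cos(7*t)/7 + 2*sin(7*t)/49 + 6*cos(7*t)/343; evaluating from 0 to pi: ∫_{0}^{pi} (3*t**2 + 2*t) sin(7*t) dt = (-6/343 + 2*pi/7 + 3*pi**2/7) - (6/343) = -12/343 + 2*pi/7 + 3*pi**2/7.
Hence b_7 = (2/pi)·(-12/343 + 2*pi/7 + 3*pi**2/7) = 2*(-12 + 98*pi + 147*pi**2)/(343*pi).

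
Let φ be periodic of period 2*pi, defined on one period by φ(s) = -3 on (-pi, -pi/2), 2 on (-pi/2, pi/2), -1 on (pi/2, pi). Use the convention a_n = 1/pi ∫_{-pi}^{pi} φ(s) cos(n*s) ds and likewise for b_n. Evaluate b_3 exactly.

b_3 = 1/pi ∫_{-pi}^{pi} φ(s) sin(3*s) ds.
Split the integral at the breakpoints.
Directly, an antiderivative of (-3) sin(3*s) is cos(3*s); evaluating from -pi to -pi/2: ∫_{-pi}^{-pi/2} (-3) sin(3*s) ds = (0) - (-1) = 1.
Directly, an antiderivative of (2) sin(3*s) is -2*cos(3*s)/3; evaluating from -pi/2 to pi/2: ∫_{-pi/2}^{pi/2} (2) sin(3*s) ds = (0) - (0) = 0.
Directly, an antiderivative of (-1) sin(3*s) is cos(3*s)/3; evaluating from pi/2 to pi: ∫_{pi/2}^{pi} (-1) sin(3*s) ds = (-1/3) - (0) = -1/3.
Summing the pieces and multiplying by (1/pi) gives b_3 = 2/(3*pi).

2/(3*pi)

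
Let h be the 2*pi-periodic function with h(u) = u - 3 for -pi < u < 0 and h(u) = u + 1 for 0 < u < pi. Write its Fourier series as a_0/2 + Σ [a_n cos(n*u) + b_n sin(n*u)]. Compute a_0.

a_0 = 1/pi ∫_{-pi}^{pi} h(u) du = 1/pi · (-2*pi) = -2.

-2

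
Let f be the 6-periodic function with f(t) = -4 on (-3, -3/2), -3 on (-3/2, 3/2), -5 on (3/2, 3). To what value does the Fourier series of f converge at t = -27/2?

-7/2

t = -27/2 differs from t = -3/2 by -2 full period(s), and the series is 6-periodic.
At t = -3/2 the one-sided limits are f(-3/2^-) = -4 and f(-3/2^+) = -3.
By Dirichlet's theorem the series converges to their average, [(-4) + (-3)]/2 = -7/2.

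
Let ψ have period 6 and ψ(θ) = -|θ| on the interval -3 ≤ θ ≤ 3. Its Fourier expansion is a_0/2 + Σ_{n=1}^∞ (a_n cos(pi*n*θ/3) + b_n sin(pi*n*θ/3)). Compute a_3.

a_3 = 1/3 ∫_{-3}^{3} ψ(θ) cos(pi*θ) dθ.
ψ is even and cos(pi*θ) is even, so the integrand is even and a_3 = 2/3 ∫_0^{3} ψ(θ) cos(pi*θ) dθ.
Integrating by parts (boundary term plus one more integral), an antiderivative of (-θ) cos(pi*θ) is -θ*sin(pi*θ)/pi - cos(pi*θ)/pi**2; evaluating from 0 to 3: ∫_{0}^{3} (-θ) cos(pi*θ) dθ = (pi**(-2)) - (-1/pi**2) = 2/pi**2.
Hence a_3 = (2/3)·(2/pi**2) = 4/(3*pi**2).

4/(3*pi**2)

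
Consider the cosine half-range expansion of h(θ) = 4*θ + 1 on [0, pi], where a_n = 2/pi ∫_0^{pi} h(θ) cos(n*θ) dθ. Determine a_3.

a_3 = 2/pi ∫_0^{pi} (4*θ + 1) cos(3*θ) dθ.
Integrating by parts (boundary term plus one more integral), an antiderivative of (4*θ + 1) cos(3*θ) is 4*θ*sin(3*θ)/3 + sin(3*θ)/3 + 4*cos(3*θ)/9; evaluating from 0 to pi: ∫_{0}^{pi} (4*θ + 1) cos(3*θ) dθ = (-4/9) - (4/9) = -8/9.
Hence a_3 = (2/pi)·(-8/9) = -16/(9*pi).

-16/(9*pi)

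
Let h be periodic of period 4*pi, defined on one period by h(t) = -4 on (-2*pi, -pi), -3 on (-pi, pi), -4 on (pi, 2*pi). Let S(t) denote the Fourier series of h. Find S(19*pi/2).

-4

t = 19*pi/2 differs from t = 3*pi/2 by 2 full period(s), and the series is 4*pi-periodic.
h is continuous at t = 3*pi/2 with value -4, so the series converges to -4 there.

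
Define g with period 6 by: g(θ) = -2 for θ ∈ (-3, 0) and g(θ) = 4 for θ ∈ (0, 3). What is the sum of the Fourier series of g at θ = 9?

θ = 9 differs from θ = 3 by 1 full period(s), and the series is 6-periodic.
At θ = 3 the one-sided limits are g(3^-) = 4 and g(3^+) = -2.
By Dirichlet's theorem the series converges to their average, [(4) + (-2)]/2 = 1.

1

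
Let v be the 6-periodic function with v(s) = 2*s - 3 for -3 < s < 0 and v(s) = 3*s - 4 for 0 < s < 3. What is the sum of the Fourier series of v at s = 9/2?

s = 9/2 differs from s = -3/2 by 1 full period(s), and the series is 6-periodic.
v is continuous at s = -3/2 with value -6, so the series converges to -6 there.

-6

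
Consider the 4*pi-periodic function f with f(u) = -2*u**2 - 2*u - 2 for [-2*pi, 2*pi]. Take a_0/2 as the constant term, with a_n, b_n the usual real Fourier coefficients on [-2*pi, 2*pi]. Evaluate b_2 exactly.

b_2 = (1/(2*pi)) ∫_{-2*pi}^{2*pi} f(u) sin(u) du.
Integrating by parts twice (tabular method), an antiderivative of (-2*u**2 - 2*u - 2) sin(u) is 2*u**2*cos(u) - 4*u*sin(u) + 2*u*cos(u) - 2*sin(u) - 2*cos(u); evaluating from -2*pi to 2*pi: ∫_{-2*pi}^{2*pi} (-2*u**2 - 2*u - 2) sin(u) du = (-2 + 4*pi + 8*pi**2) - (-4*pi - 2 + 8*pi**2) = 8*pi.
Hence b_2 = (1/(2*pi))·(8*pi) = 4.

4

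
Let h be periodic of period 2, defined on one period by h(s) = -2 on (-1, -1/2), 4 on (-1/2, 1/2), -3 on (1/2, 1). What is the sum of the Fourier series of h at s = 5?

s = 5 differs from s = 1 by 2 full period(s), and the series is 2-periodic.
At s = 1 the one-sided limits are h(1^-) = -3 and h(1^+) = -2.
By Dirichlet's theorem the series converges to their average, [(-3) + (-2)]/2 = -5/2.

-5/2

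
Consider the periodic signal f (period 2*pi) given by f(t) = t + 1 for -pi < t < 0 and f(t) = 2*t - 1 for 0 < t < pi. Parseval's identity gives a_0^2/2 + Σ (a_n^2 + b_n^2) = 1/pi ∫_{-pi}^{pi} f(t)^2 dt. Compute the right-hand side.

-3*pi + 2 + 5*pi**2/3

1/pi ∫_{-pi}^{pi} f(t)^2 dt = 1/pi · (pi*(-9*pi + 6 + 5*pi**2)/3) = -3*pi + 2 + 5*pi**2/3.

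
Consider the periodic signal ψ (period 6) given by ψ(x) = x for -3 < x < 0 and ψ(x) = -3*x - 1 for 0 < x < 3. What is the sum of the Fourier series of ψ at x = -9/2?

-11/2

x = -9/2 differs from x = 3/2 by -1 full period(s), and the series is 6-periodic.
ψ is continuous at x = 3/2 with value -11/2, so the series converges to -11/2 there.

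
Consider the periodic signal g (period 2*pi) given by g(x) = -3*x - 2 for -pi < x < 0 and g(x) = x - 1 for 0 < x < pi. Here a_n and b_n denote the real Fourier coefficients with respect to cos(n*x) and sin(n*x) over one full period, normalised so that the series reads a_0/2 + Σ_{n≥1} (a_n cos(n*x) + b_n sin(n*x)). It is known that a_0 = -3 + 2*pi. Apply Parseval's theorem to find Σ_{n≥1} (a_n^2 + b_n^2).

-pi + 1/2 + 4*pi**2/3

Parseval: a_0^2/2 + Σ_{n≥1} (a_n^2+b_n^2) = 1/pi ∫_{-pi}^{pi} g(x)^2 dx = -7*pi + 5 + 10*pi**2/3.
Subtract a_0^2/2 = (3 - 2*pi)**2/2: Σ (a_n^2+b_n^2) = -pi + 1/2 + 4*pi**2/3.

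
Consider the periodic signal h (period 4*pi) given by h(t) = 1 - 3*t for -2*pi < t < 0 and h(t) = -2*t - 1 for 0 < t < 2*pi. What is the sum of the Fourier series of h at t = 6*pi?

pi

t = 6*pi differs from t = -2*pi by 2 full period(s), and the series is 4*pi-periodic.
At t = -2*pi the one-sided limits are h(-2*pi^-) = -4*pi - 1 and h(-2*pi^+) = 1 + 6*pi.
By Dirichlet's theorem the series converges to their average, [(-4*pi - 1) + (1 + 6*pi)]/2 = pi.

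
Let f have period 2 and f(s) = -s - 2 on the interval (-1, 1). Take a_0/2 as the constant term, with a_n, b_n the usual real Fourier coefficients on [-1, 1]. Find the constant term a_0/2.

-2

a_0 = ∫_{-1}^{1} f(s) ds = -4.
So the constant term a_0/2 = -2.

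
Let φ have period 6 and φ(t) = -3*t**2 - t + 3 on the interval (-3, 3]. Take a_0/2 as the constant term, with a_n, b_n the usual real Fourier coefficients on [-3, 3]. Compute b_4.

3/(2*pi)

b_4 = 1/3 ∫_{-3}^{3} φ(t) sin(4*pi*t/3) dt.
Integrating by parts twice (tabular method), an antiderivative of (-3*t**2 - t + 3) sin(4*pi*t/3) is 9*t**2*cos(4*pi*t/3)/(4*pi) - 27*t*sin(4*pi*t/3)/(8*pi**2) + 3*t*cos(4*pi*t/3)/(4*pi) - 9*sin(4*pi*t/3)/(16*pi**2) - 9*cos(4*pi*t/3)/(4*pi) - 81*cos(4*pi*t/3)/(32*pi**3); evaluating from -3 to 3: ∫_{-3}^{3} (-3*t**2 - t + 3) sin(4*pi*t/3) dt = (81*(-1 + 8*pi**2)/(32*pi**3)) - (9*(-9 + 56*pi**2)/(32*pi**3)) = 9/(2*pi).
Hence b_4 = (1/3)·(9/(2*pi)) = 3/(2*pi).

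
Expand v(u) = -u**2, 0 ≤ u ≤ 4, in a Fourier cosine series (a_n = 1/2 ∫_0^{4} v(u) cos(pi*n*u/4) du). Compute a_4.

a_4 = 1/2 ∫_0^{4} (-u**2) cos(pi*u) du.
Integrating by parts twice (tabular method), an antiderivative of (-u**2) cos(pi*u) is -u**2*sin(pi*u)/pi - 2*u*cos(pi*u)/pi**2 + 2*sin(pi*u)/pi**3; evaluating from 0 to 4: ∫_{0}^{4} (-u**2) cos(pi*u) du = (-8/pi**2) - (0) = -8/pi**2.
Hence a_4 = (1/2)·(-8/pi**2) = -4/pi**2.

-4/pi**2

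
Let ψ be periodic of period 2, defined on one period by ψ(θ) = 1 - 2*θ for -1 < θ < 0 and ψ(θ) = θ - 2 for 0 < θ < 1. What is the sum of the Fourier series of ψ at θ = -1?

1

At θ = -1 the one-sided limits are ψ(-1^-) = -1 and ψ(-1^+) = 3.
By Dirichlet's theorem the series converges to their average, [(-1) + (3)]/2 = 1.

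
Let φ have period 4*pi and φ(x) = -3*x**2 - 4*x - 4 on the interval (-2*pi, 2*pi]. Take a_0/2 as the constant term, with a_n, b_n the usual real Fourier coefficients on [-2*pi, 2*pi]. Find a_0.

a_0 = (1/(2*pi)) ∫_{-2*pi}^{2*pi} φ(x) dx = (1/(2*pi)) · (-16*pi*(1 + pi**2)) = -8*pi**2 - 8.

-8*pi**2 - 8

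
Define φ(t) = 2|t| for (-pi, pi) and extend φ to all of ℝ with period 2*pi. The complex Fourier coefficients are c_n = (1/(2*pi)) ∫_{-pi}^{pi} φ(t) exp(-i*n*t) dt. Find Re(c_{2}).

Since φ is real-valued, Re(c_{2}) = (1/(2*pi)) ∫_{-pi}^{pi} φ(t) cos(2*t) dt = a_{2}/2.
φ is even and cos(2*t) is even, so the integrand is even: ∫_{-pi}^{pi} φ(t) cos(2*t) dt = 2∫_0^{pi} φ(t) cos(2*t) dt.
Integrating by parts (boundary term plus one more integral), an antiderivative of (2*t) cos(2*t) is t*sin(2*t) + cos(2*t)/2; evaluating from 0 to pi: ∫_{0}^{pi} (2*t) cos(2*t) dt = (1/2) - (1/2) = 0.
So ∫_{-pi}^{pi} φ(t) cos(2*t) dt = 0.
Hence Re(c_{2}) = (1/(2*pi))·(0) = 0.

0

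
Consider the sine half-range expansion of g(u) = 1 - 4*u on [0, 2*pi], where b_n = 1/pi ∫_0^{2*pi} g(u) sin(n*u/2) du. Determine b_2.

b_2 = 1/pi ∫_0^{2*pi} (1 - 4*u) sin(u) du.
Integrating by parts (boundary term plus one more integral), an antiderivative of (1 - 4*u) sin(u) is 4*u*cos(u) - 4*sin(u) - cos(u); evaluating from 0 to 2*pi: ∫_{0}^{2*pi} (1 - 4*u) sin(u) du = (-1 + 8*pi) - (-1) = 8*pi.
Hence b_2 = (1/pi)·(8*pi) = 8.

8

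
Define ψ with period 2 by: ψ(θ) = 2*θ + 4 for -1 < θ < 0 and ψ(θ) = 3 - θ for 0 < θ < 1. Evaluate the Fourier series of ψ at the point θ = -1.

ψ is continuous at θ = -1 with value 2, so the series converges to 2 there.

2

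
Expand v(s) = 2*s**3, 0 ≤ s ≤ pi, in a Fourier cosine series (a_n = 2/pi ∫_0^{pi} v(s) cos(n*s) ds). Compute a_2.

a_2 = 2/pi ∫_0^{pi} (2*s**3) cos(2*s) ds.
Integrating by parts three times (tabular method), an antiderivative of (2*s**3) cos(2*s) is s**3*sin(2*s) + 3*s**2*cos(2*s)/2 - 3*s*sin(2*s)/2 - 3*cos(2*s)/4; evaluating from 0 to pi: ∫_{0}^{pi} (2*s**3) cos(2*s) ds = (-3/4 + 3*pi**2/2) - (-3/4) = 3*pi**2/2.
Hence a_2 = (2/pi)·(3*pi**2/2) = 3*pi.

3*pi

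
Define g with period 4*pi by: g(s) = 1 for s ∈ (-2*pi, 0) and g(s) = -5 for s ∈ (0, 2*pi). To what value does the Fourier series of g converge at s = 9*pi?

s = 9*pi differs from s = pi by 2 full period(s), and the series is 4*pi-periodic.
g is continuous at s = pi with value -5, so the series converges to -5 there.

-5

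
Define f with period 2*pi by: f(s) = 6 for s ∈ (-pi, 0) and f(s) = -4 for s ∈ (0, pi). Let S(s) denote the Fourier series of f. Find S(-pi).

s = -pi differs from s = pi by -1 full period(s), and the series is 2*pi-periodic.
At s = pi the one-sided limits are f(pi^-) = -4 and f(pi^+) = 6.
By Dirichlet's theorem the series converges to their average, [(-4) + (6)]/2 = 1.

1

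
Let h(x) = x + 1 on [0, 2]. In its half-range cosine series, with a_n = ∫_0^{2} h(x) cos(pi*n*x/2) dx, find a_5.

a_5 = ∫_0^{2} (x + 1) cos(5*pi*x/2) dx.
Integrating by parts (boundary term plus one more integral), an antiderivative of (x + 1) cos(5*pi*x/2) is 2*x*sin(5*pi*x/2)/(5*pi) + 2*sin(5*pi*x/2)/(5*pi) + 4*cos(5*pi*x/2)/(25*pi**2); evaluating from 0 to 2: ∫_{0}^{2} (x + 1) cos(5*pi*x/2) dx = (-4/(25*pi**2)) - (4/(25*pi**2)) = -8/(25*pi**2).
Hence a_5 = -8/(25*pi**2).

-8/(25*pi**2)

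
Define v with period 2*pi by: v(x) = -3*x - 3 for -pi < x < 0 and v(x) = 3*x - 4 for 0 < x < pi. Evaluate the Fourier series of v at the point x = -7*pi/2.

x = -7*pi/2 differs from x = pi/2 by -2 full period(s), and the series is 2*pi-periodic.
v is continuous at x = pi/2 with value -4 + 3*pi/2, so the series converges to -4 + 3*pi/2 there.

-4 + 3*pi/2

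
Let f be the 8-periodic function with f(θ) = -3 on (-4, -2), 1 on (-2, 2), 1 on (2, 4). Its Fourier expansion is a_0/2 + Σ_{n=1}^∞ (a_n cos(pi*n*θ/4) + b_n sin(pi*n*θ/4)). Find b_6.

-4/(3*pi)

b_6 = 1/4 ∫_{-4}^{4} f(θ) sin(3*pi*θ/2) dθ.
Split the integral at the breakpoints.
Directly, an antiderivative of (-3) sin(3*pi*θ/2) is 2*cos(3*pi*θ/2)/pi; evaluating from -4 to -2: ∫_{-4}^{-2} (-3) sin(3*pi*θ/2) dθ = (-2/pi) - (2/pi) = -4/pi.
Directly, an antiderivative of (1) sin(3*pi*θ/2) is -2*cos(3*pi*θ/2)/(3*pi); evaluating from -2 to 2: ∫_{-2}^{2} (1) sin(3*pi*θ/2) dθ = (2/(3*pi)) - (2/(3*pi)) = 0.
Directly, an antiderivative of (1) sin(3*pi*θ/2) is -2*cos(3*pi*θ/2)/(3*pi); evaluating from 2 to 4: ∫_{2}^{4} (1) sin(3*pi*θ/2) dθ = (-2/(3*pi)) - (2/(3*pi)) = -4/(3*pi).
Summing the pieces and multiplying by (1/4) gives b_6 = -4/(3*pi).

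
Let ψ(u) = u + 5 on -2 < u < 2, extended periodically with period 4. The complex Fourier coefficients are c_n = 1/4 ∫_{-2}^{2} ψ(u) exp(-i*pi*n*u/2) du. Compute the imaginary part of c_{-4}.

Since ψ is real-valued, Im(c_{-4}) = -1/4 ∫_{-2}^{2} ψ(u) sin(-2*pi*u) du = b_{4}/2.
Integrating by parts (boundary term plus one more integral), an antiderivative of (u + 5) sin(-2*pi*u) is u*cos(2*pi*u)/(2*pi) - sin(2*pi*u)/(4*pi**2) + 5*cos(2*pi*u)/(2*pi); evaluating from -2 to 2: ∫_{-2}^{2} (u + 5) sin(-2*pi*u) du = (7/(2*pi)) - (3/(2*pi)) = 2/pi.
Hence Im(c_{-4}) = (-1/4)·(2/pi) = -1/(2*pi).

-1/(2*pi)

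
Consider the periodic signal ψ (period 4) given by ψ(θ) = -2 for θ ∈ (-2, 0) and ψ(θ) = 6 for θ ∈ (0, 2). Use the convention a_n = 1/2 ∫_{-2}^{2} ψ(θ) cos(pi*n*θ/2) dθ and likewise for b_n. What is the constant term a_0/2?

a_0 = 1/2 ∫_{-2}^{2} ψ(θ) dθ = 1/2 · (8) = 4.
So the constant term a_0/2 = 2.

2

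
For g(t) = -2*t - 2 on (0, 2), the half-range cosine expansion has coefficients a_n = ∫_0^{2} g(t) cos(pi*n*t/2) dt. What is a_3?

a_3 = ∫_0^{2} (-2*t - 2) cos(3*pi*t/2) dt.
Integrating by parts (boundary term plus one more integral), an antiderivative of (-2*t - 2) cos(3*pi*t/2) is -4*t*sin(3*pi*t/2)/(3*pi) - 4*sin(3*pi*t/2)/(3*pi) - 8*cos(3*pi*t/2)/(9*pi**2); evaluating from 0 to 2: ∫_{0}^{2} (-2*t - 2) cos(3*pi*t/2) dt = (8/(9*pi**2)) - (-8/(9*pi**2)) = 16/(9*pi**2).
Hence a_3 = 16/(9*pi**2).

16/(9*pi**2)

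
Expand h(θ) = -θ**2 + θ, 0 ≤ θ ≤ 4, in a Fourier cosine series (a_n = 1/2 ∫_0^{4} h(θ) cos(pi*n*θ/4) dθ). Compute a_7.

48/(49*pi**2)

a_7 = 1/2 ∫_0^{4} (-θ**2 + θ) cos(7*pi*θ/4) dθ.
Integrating by parts twice (tabular method), an antiderivative of (-θ**2 + θ) cos(7*pi*θ/4) is -4*θ**2*sin(7*pi*θ/4)/(7*pi) + 4*θ*sin(7*pi*θ/4)/(7*pi) - 32*θ*cos(7*pi*θ/4)/(49*pi**2) + 128*sin(7*pi*θ/4)/(343*pi**3) + 16*cos(7*pi*θ/4)/(49*pi**2); evaluating from 0 to 4: ∫_{0}^{4} (-θ**2 + θ) cos(7*pi*θ/4) dθ = (16/(7*pi**2)) - (16/(49*pi**2)) = 96/(49*pi**2).
Hence a_7 = (1/2)·(96/(49*pi**2)) = 48/(49*pi**2).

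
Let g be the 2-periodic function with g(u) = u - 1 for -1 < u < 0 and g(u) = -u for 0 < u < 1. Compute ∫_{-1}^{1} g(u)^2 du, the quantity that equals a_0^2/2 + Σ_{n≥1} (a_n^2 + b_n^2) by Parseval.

∫_{-1}^{1} g(u)^2 du = 8/3.

8/3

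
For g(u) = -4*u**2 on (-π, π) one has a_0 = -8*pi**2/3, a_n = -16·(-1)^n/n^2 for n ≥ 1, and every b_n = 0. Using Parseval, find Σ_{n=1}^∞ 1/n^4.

pi**4/90

Parseval: a_0^2/2 + Σ a_n^2 = (1/π) ∫_{-π}^{π} g(u)^2 du = 32*pi**4/5.
Subtract a_0^2/2 = 32*pi**4/9: Σ a_n^2 = 128*pi**4/45.
Since a_n^2 = 256/n^4, Σ 1/n^4 = pi**4/90.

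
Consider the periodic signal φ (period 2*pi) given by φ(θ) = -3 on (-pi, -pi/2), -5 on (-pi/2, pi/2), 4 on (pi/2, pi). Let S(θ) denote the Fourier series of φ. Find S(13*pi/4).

θ = 13*pi/4 differs from θ = -3*pi/4 by 2 full period(s), and the series is 2*pi-periodic.
φ is continuous at θ = -3*pi/4 with value -3, so the series converges to -3 there.

-3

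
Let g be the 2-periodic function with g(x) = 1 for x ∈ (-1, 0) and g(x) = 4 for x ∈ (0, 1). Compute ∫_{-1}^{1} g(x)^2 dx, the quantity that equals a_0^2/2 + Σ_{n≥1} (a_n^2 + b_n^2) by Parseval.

17

∫_{-1}^{1} g(x)^2 dx = 17.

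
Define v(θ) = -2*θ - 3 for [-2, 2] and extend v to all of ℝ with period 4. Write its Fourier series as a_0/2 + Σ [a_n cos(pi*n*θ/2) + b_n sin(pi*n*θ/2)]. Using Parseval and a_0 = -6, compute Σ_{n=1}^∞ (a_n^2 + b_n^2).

Parseval: a_0^2/2 + Σ_{n≥1} (a_n^2+b_n^2) = 1/2 ∫_{-2}^{2} v(θ)^2 dθ = 86/3.
Subtract a_0^2/2 = 18: Σ (a_n^2+b_n^2) = 32/3.

32/3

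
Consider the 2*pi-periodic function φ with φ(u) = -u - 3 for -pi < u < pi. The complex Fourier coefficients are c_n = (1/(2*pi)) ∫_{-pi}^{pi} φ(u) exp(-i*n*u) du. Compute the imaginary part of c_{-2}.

1/2

Since φ is real-valued, Im(c_{-2}) = -(1/(2*pi)) ∫_{-pi}^{pi} φ(u) sin(-2*u) du = b_{2}/2.
Integrating by parts (boundary term plus one more integral), an antiderivative of (-u - 3) sin(-2*u) is -u*cos(2*u)/2 + sin(2*u)/4 - 3*cos(2*u)/2; evaluating from -pi to pi: ∫_{-pi}^{pi} (-u - 3) sin(-2*u) du = (-pi/2 - 3/2) - (-3/2 + pi/2) = -pi.
Hence Im(c_{-2}) = (-1/(2*pi))·(-pi) = 1/2.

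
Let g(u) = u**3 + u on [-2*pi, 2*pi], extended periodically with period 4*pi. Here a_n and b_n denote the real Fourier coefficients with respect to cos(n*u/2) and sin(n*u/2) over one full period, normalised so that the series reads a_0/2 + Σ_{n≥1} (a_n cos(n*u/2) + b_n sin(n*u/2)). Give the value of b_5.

b_5 = (1/(2*pi)) ∫_{-2*pi}^{2*pi} g(u) sin(5*u/2) du.
g is odd and sin(5*u/2) is odd, so the integrand is even and b_5 = 1/pi ∫_0^{2*pi} g(u) sin(5*u/2) du.
Integrating by parts three times (tabular method), an antiderivative of (u**3 + u) sin(5*u/2) is -2*u**3*cos(5*u/2)/5 + 12*u**2*sin(5*u/2)/25 - 2*u*cos(5*u/2)/125 + 4*sin(5*u/2)/625; evaluating from 0 to 2*pi: ∫_{0}^{2*pi} (u**3 + u) sin(5*u/2) du = (4*pi*(1 + 100*pi**2)/125) - (0) = 4*pi*(1 + 100*pi**2)/125.
Hence b_5 = (1/pi)·(4*pi*(1 + 100*pi**2)/125) = 4/125 + 16*pi**2/5.

4/125 + 16*pi**2/5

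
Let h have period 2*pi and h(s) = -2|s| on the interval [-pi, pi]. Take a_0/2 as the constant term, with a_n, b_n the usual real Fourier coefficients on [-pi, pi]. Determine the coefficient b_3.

b_3 = 1/pi ∫_{-pi}^{pi} h(s) sin(3*s) ds.
h is even and sin(3*s) is odd, so the integrand is odd over a symmetric interval and the integral vanishes.

0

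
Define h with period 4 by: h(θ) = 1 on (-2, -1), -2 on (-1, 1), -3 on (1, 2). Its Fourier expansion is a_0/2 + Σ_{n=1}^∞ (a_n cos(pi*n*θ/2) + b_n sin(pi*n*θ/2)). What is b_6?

4/(3*pi)

b_6 = 1/2 ∫_{-2}^{2} h(θ) sin(3*pi*θ) dθ.
Split the integral at the breakpoints.
Directly, an antiderivative of (1) sin(3*pi*θ) is -cos(3*pi*θ)/(3*pi); evaluating from -2 to -1: ∫_{-2}^{-1} (1) sin(3*pi*θ) dθ = (1/(3*pi)) - (-1/(3*pi)) = 2/(3*pi).
Directly, an antiderivative of (-2) sin(3*pi*θ) is 2*cos(3*pi*θ)/(3*pi); evaluating from -1 to 1: ∫_{-1}^{1} (-2) sin(3*pi*θ) dθ = (-2/(3*pi)) - (-2/(3*pi)) = 0.
Directly, an antiderivative of (-3) sin(3*pi*θ) is cos(3*pi*θ)/pi; evaluating from 1 to 2: ∫_{1}^{2} (-3) sin(3*pi*θ) dθ = (1/pi) - (-1/pi) = 2/pi.
Summing the pieces and multiplying by (1/2) gives b_6 = 4/(3*pi).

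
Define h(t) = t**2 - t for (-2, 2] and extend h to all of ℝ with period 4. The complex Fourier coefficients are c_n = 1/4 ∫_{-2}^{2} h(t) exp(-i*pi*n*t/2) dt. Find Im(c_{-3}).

-2/(3*pi)

Since h is real-valued, Im(c_{-3}) = -1/4 ∫_{-2}^{2} h(t) sin(-3*pi*t/2) dt = b_{3}/2.
Integrating by parts twice (tabular method), an antiderivative of (t**2 - t) sin(-3*pi*t/2) is 2*t**2*cos(3*pi*t/2)/(3*pi) - 8*t*sin(3*pi*t/2)/(9*pi**2) - 2*t*cos(3*pi*t/2)/(3*pi) + 4*sin(3*pi*t/2)/(9*pi**2) - 16*cos(3*pi*t/2)/(27*pi**3); evaluating from -2 to 2: ∫_{-2}^{2} (t**2 - t) sin(-3*pi*t/2) dt = (4*(4 - 9*pi**2)/(27*pi**3)) - (-4/pi + 16/(27*pi**3)) = 8/(3*pi).
Hence Im(c_{-3}) = (-1/4)·(8/(3*pi)) = -2/(3*pi).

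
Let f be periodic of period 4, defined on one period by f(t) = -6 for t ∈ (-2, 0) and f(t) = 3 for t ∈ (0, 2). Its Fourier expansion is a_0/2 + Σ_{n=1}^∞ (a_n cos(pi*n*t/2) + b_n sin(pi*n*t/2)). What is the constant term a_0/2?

a_0 = 1/2 ∫_{-2}^{2} f(t) dt = 1/2 · (-6) = -3.
So the constant term a_0/2 = -3/2.

-3/2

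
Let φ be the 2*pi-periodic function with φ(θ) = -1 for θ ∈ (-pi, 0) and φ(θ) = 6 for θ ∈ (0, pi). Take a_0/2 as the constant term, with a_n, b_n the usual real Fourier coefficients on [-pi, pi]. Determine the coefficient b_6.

b_6 = 1/pi ∫_{-pi}^{pi} φ(θ) sin(6*θ) dθ.
Split the integral at the breakpoints.
Directly, an antiderivative of (-1) sin(6*θ) is cos(6*θ)/6; evaluating from -pi to 0: ∫_{-pi}^{0} (-1) sin(6*θ) dθ = (1/6) - (1/6) = 0.
Directly, an antiderivative of (6) sin(6*θ) is -cos(6*θ); evaluating from 0 to pi: ∫_{0}^{pi} (6) sin(6*θ) dθ = (-1) - (-1) = 0.
Summing the pieces and multiplying by (1/pi) gives b_6 = 0.

0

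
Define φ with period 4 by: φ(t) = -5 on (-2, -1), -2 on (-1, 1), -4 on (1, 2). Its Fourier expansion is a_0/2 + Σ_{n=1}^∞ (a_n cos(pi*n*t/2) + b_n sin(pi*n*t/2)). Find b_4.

b_4 = 1/2 ∫_{-2}^{2} φ(t) sin(2*pi*t) dt.
Split the integral at the breakpoints.
Directly, an antiderivative of (-5) sin(2*pi*t) is 5*cos(2*pi*t)/(2*pi); evaluating from -2 to -1: ∫_{-2}^{-1} (-5) sin(2*pi*t) dt = (5/(2*pi)) - (5/(2*pi)) = 0.
Directly, an antiderivative of (-2) sin(2*pi*t) is cos(2*pi*t)/pi; evaluating from -1 to 1: ∫_{-1}^{1} (-2) sin(2*pi*t) dt = (1/pi) - (1/pi) = 0.
Directly, an antiderivative of (-4) sin(2*pi*t) is 2*cos(2*pi*t)/pi; evaluating from 1 to 2: ∫_{1}^{2} (-4) sin(2*pi*t) dt = (2/pi) - (2/pi) = 0.
Summing the pieces and multiplying by (1/2) gives b_4 = 0.

0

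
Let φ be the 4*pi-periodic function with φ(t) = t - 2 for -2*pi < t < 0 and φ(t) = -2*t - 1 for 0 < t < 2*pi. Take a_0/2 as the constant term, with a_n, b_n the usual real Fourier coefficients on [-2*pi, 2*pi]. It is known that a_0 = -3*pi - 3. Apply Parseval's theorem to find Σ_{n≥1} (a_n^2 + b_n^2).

Parseval: a_0^2/2 + Σ_{n≥1} (a_n^2+b_n^2) = (1/(2*pi)) ∫_{-2*pi}^{2*pi} φ(t)^2 dt = 5 + 8*pi + 20*pi**2/3.
Subtract a_0^2/2 = 9*(1 + pi)**2/2: Σ (a_n^2+b_n^2) = -pi + 1/2 + 13*pi**2/6.

-pi + 1/2 + 13*pi**2/6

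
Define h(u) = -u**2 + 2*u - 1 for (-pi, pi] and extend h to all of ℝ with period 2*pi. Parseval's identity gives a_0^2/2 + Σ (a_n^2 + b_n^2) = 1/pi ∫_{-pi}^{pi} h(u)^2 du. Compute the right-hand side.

2 + 2*pi**4/5 + 4*pi**2

1/pi ∫_{-pi}^{pi} h(u)^2 du = 1/pi · (2*pi*(5 + pi**4 + 10*pi**2)/5) = 2 + 2*pi**4/5 + 4*pi**2.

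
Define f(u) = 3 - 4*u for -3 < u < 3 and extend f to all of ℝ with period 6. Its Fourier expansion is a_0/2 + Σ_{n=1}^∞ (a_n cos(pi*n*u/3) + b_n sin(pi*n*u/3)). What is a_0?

6

a_0 = 1/3 ∫_{-3}^{3} f(u) du = 1/3 · (18) = 6.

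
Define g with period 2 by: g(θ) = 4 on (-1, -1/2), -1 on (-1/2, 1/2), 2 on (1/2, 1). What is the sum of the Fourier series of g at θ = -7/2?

θ = -7/2 differs from θ = 1/2 by -2 full period(s), and the series is 2-periodic.
At θ = 1/2 the one-sided limits are g(1/2^-) = -1 and g(1/2^+) = 2.
By Dirichlet's theorem the series converges to their average, [(-1) + (2)]/2 = 1/2.

1/2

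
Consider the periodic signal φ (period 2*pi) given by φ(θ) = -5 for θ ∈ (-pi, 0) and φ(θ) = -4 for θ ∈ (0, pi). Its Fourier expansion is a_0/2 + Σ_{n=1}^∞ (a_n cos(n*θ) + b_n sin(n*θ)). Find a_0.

-9

a_0 = 1/pi ∫_{-pi}^{pi} φ(θ) dθ = 1/pi · (-9*pi) = -9.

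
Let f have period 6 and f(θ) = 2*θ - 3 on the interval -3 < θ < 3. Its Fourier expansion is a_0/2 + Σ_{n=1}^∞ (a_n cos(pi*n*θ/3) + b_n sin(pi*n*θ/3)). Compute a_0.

-6

a_0 = 1/3 ∫_{-3}^{3} f(θ) dθ = 1/3 · (-18) = -6.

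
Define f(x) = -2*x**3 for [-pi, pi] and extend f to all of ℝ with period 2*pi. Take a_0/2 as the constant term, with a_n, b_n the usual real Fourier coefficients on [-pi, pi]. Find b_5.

24/125 - 4*pi**2/5

b_5 = 1/pi ∫_{-pi}^{pi} f(x) sin(5*x) dx.
f is odd and sin(5*x) is odd, so the integrand is even and b_5 = 2/pi ∫_0^{pi} f(x) sin(5*x) dx.
Integrating by parts three times (tabular method), an antiderivative of (-2*x**3) sin(5*x) is 2*x**3*cos(5*x)/5 - 6*x**2*sin(5*x)/25 - 12*x*cos(5*x)/125 + 12*sin(5*x)/625; evaluating from 0 to pi: ∫_{0}^{pi} (-2*x**3) sin(5*x) dx = (2*pi*(6 - 25*pi**2)/125) - (0) = 2*pi*(6 - 25*pi**2)/125.
Hence b_5 = (2/pi)·(2*pi*(6 - 25*pi**2)/125) = 24/125 - 4*pi**2/5.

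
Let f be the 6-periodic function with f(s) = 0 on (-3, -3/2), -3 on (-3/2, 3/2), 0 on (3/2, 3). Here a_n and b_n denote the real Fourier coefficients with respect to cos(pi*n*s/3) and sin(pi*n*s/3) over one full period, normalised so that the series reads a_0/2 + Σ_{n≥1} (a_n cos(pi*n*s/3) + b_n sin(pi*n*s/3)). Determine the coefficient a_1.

-6/pi

a_1 = 1/3 ∫_{-3}^{3} f(s) cos(pi*s/3) ds.
f is even and cos(pi*s/3) is even, so the integrand is even and a_1 = 2/3 ∫_0^{3} f(s) cos(pi*s/3) ds.
Split the integral at the breakpoints.
Directly, an antiderivative of (-3) cos(pi*s/3) is -9*sin(pi*s/3)/pi; evaluating from 0 to 3/2: ∫_{0}^{3/2} (-3) cos(pi*s/3) ds = (-9/pi) - (0) = -9/pi.
∫_{3/2}^{3} (0) cos(pi*s/3) ds = 0.
Summing the pieces and multiplying by (2/3) gives a_1 = -6/pi.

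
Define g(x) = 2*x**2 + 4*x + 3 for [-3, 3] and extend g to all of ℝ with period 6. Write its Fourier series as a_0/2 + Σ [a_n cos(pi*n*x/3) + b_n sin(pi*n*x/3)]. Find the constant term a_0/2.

9

a_0 = 1/3 ∫_{-3}^{3} g(x) dx = 1/3 · (54) = 18.
So the constant term a_0/2 = 9.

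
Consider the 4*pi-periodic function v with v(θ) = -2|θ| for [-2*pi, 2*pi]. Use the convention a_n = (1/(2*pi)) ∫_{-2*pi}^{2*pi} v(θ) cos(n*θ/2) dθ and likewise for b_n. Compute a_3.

a_3 = (1/(2*pi)) ∫_{-2*pi}^{2*pi} v(θ) cos(3*θ/2) dθ.
v is even and cos(3*θ/2) is even, so the integrand is even and a_3 = 1/pi ∫_0^{2*pi} v(θ) cos(3*θ/2) dθ.
Integrating by parts (boundary term plus one more integral), an antiderivative of (-2*θ) cos(3*θ/2) is -4*θ*sin(3*θ/2)/3 - 8*cos(3*θ/2)/9; evaluating from 0 to 2*pi: ∫_{0}^{2*pi} (-2*θ) cos(3*θ/2) dθ = (8/9) - (-8/9) = 16/9.
Hence a_3 = (1/pi)·(16/9) = 16/(9*pi).

16/(9*pi)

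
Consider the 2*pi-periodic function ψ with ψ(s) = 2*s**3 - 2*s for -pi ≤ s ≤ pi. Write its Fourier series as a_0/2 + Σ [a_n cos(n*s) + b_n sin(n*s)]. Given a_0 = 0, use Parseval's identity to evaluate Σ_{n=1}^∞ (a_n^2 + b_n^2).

Parseval: a_0^2/2 + Σ_{n≥1} (a_n^2+b_n^2) = 1/pi ∫_{-pi}^{pi} ψ(s)^2 ds = 8*pi**2*(-42*pi**2 + 35 + 15*pi**4)/105.
Subtract a_0^2/2 = 0: Σ (a_n^2+b_n^2) = 8*pi**2*(-42*pi**2 + 35 + 15*pi**4)/105.

8*pi**2*(-42*pi**2 + 35 + 15*pi**4)/105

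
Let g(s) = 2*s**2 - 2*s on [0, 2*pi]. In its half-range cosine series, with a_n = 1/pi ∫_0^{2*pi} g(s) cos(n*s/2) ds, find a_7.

16*(1 - 2*pi)/(49*pi)

a_7 = 1/pi ∫_0^{2*pi} (2*s**2 - 2*s) cos(7*s/2) ds.
Integrating by parts twice (tabular method), an antiderivative of (2*s**2 - 2*s) cos(7*s/2) is 4*s**2*sin(7*s/2)/7 - 4*s*sin(7*s/2)/7 + 16*s*cos(7*s/2)/49 - 32*sin(7*s/2)/343 - 8*cos(7*s/2)/49; evaluating from 0 to 2*pi: ∫_{0}^{2*pi} (2*s**2 - 2*s) cos(7*s/2) ds = (8/49 - 32*pi/49) - (-8/49) = 16/49 - 32*pi/49.
Hence a_7 = (1/pi)·(16/49 - 32*pi/49) = 16*(1 - 2*pi)/(49*pi).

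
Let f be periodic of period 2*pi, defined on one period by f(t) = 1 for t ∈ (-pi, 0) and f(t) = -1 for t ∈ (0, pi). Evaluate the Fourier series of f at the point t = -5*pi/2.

t = -5*pi/2 differs from t = -pi/2 by -1 full period(s), and the series is 2*pi-periodic.
f is continuous at t = -pi/2 with value 1, so the series converges to 1 there.

1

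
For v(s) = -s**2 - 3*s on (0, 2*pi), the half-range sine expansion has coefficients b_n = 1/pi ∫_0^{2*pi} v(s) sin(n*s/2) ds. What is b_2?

b_2 = 1/pi ∫_0^{2*pi} (-s**2 - 3*s) sin(s) ds.
Integrating by parts twice (tabular method), an antiderivative of (-s**2 - 3*s) sin(s) is s**2*cos(s) - 2*s*sin(s) + 3*s*cos(s) - 3*sin(s) - 2*cos(s); evaluating from 0 to 2*pi: ∫_{0}^{2*pi} (-s**2 - 3*s) sin(s) ds = (-2 + 6*pi + 4*pi**2) - (-2) = 2*pi*(3 + 2*pi).
Hence b_2 = (1/pi)·(2*pi*(3 + 2*pi)) = 6 + 4*pi.

6 + 4*pi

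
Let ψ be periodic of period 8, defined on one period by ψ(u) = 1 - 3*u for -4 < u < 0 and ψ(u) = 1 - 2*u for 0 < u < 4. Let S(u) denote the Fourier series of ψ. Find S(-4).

At u = -4 the one-sided limits are ψ(-4^-) = -7 and ψ(-4^+) = 13.
By Dirichlet's theorem the series converges to their average, [(-7) + (13)]/2 = 3.

3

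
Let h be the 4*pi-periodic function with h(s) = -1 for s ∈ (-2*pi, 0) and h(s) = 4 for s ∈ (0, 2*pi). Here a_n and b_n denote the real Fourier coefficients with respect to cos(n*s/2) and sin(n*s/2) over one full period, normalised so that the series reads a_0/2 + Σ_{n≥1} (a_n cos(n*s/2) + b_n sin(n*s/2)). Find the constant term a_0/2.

3/2

a_0 = (1/(2*pi)) ∫_{-2*pi}^{2*pi} h(s) ds = (1/(2*pi)) · (6*pi) = 3.
So the constant term a_0/2 = 3/2.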